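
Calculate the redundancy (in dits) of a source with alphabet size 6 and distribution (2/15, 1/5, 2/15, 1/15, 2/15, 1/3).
0.0509 dits

Redundancy measures how far a source is from maximum entropy:
R = H_max - H(X)

Maximum entropy for 6 symbols: H_max = log_10(6) = 0.7782 dits
Actual entropy: H(X) = 0.7273 dits
Redundancy: R = 0.7782 - 0.7273 = 0.0509 dits

This redundancy represents potential for compression: the source could be compressed by 0.0509 dits per symbol.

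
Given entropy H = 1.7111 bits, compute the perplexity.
3.2741

Perplexity is 2^H (or exp(H) for natural log).

H = 1.7111 bits
Perplexity = 2^1.7111 = 3.2741

Interpretation: The model's uncertainty is equivalent to choosing uniformly among 3.3 options.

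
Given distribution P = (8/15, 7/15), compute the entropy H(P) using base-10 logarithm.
0.3001 dits

Shannon entropy is H(X) = -Σ p(x) log p(x).

For P = (8/15, 7/15):
H = -8/15 × log_10(8/15) -7/15 × log_10(7/15)
H = 0.3001 dits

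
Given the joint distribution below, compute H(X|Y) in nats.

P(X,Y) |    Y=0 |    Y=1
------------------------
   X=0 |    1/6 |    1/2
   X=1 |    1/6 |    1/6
0.6059 nats

Using the chain rule: H(X|Y) = H(X,Y) - H(Y)

First, compute H(X,Y) = 1.2425 nats

Marginal P(Y) = (1/3, 2/3)
H(Y) = 0.6365 nats

H(X|Y) = H(X,Y) - H(Y) = 1.2425 - 0.6365 = 0.6059 nats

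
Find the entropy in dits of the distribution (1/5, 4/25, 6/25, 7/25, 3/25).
0.6812 dits

Shannon entropy is H(X) = -Σ p(x) log p(x).

For P = (1/5, 4/25, 6/25, 7/25, 3/25):
H = -1/5 × log_10(1/5) -4/25 × log_10(4/25) -6/25 × log_10(6/25) -7/25 × log_10(7/25) -3/25 × log_10(3/25)
H = 0.6812 dits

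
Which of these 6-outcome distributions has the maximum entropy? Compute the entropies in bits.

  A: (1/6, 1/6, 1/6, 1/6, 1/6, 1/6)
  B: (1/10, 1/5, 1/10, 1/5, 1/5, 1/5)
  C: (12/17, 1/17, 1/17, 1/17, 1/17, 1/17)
A

For a discrete distribution over n outcomes, entropy is maximized by the uniform distribution.

Computing entropies:
H(A) = 2.5850 bits
H(B) = 2.5219 bits
H(C) = 1.5569 bits

The uniform distribution (where all probabilities equal 1/6) achieves the maximum entropy of log_2(6) = 2.5850 bits.

Distribution A has the highest entropy.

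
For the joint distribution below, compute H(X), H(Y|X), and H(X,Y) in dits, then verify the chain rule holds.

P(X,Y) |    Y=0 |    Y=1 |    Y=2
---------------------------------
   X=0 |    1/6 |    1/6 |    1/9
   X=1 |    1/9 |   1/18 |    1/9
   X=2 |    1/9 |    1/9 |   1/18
H(X,Y) = 0.9290, H(X) = 0.4656, H(Y|X) = 0.4634 (all in dits)

Chain rule: H(X,Y) = H(X) + H(Y|X)

Left side — joint entropy directly:
H(X,Y) = -Σ p(x,y) log p(x,y) = 0.9290 dits

Right side — compute H(Y|X) from the conditional distributions:
P(X) = (4/9, 5/18, 5/18), so H(X) = 0.4656 dits
H(Y|X) = Σ_x P(X=x) · H(Y|X=x):
  P(Y|X=0) = (3/8, 3/8, 1/4), H(Y|X=0) = 0.4700, weight P(X=0) = 4/9
  P(Y|X=1) = (2/5, 1/5, 2/5), H(Y|X=1) = 0.4581, weight P(X=1) = 5/18
  P(Y|X=2) = (2/5, 2/5, 1/5), H(Y|X=2) = 0.4581, weight P(X=2) = 5/18
H(Y|X) = 0.4634 dits

H(X) + H(Y|X) = 0.4656 + 0.4634 = 0.9290 dits

Both sides equal 0.9290 dits. ✓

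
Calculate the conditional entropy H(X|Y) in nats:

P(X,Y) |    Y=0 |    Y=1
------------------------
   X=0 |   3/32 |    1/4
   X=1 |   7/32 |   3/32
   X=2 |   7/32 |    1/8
1.0241 nats

Using the chain rule: H(X|Y) = H(X,Y) - H(Y)

First, compute H(X,Y) = 1.7153 nats

Marginal P(Y) = (17/32, 15/32)
H(Y) = 0.6912 nats

H(X|Y) = H(X,Y) - H(Y) = 1.7153 - 0.6912 = 1.0241 nats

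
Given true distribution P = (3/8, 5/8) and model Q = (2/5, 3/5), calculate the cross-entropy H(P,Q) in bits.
0.9563 bits

Cross-entropy: H(P,Q) = -Σ p(x) log q(x)

Alternatively: H(P,Q) = H(P) + D_KL(P||Q)
H(P) = 0.9544 bits
D_KL(P||Q) = 0.0019 bits

H(P,Q) = 0.9544 + 0.0019 = 0.9563 bits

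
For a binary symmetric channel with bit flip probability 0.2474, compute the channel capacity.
0.1929 bits

For a binary symmetric channel (BSC) with error probability p:
Capacity C = 1 - H(p) bits per symbol

where H(p) = -p log₂(p) - (1-p) log₂(1-p) is the binary entropy function.

H(0.2474) = 0.8071 bits
C = 1 - 0.8071 = 0.1929 bits per symbol

This means we can reliably transmit up to 0.1929 bits of information per channel use.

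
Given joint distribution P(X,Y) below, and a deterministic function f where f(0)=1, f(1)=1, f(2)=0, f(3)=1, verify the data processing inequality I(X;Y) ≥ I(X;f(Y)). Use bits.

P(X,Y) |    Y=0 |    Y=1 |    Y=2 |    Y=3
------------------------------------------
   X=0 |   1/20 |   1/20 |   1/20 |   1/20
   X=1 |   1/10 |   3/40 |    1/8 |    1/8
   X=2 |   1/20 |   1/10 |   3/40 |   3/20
I(X;Y) = 0.0293, I(X;f(Y)) = 0.0069, inequality holds: 0.0293 ≥ 0.0069

Data Processing Inequality: For any Markov chain X → Y → Z, we have I(X;Y) ≥ I(X;Z).

Here Z = f(Y) is a deterministic function of Y, forming X → Y → Z.

Original I(X;Y) = 0.0293 bits

After applying f:
P(X,Z) where Z=f(Y):
- P(X,Z=0) = P(X,Y=2)
- P(X,Z=1) = P(X,Y=0) + P(X,Y=1) + P(X,Y=3)

I(X;Z) = I(X;f(Y)) = 0.0069 bits

Verification: 0.0293 ≥ 0.0069 ✓

Information cannot be created by processing; the function f can only lose information about X.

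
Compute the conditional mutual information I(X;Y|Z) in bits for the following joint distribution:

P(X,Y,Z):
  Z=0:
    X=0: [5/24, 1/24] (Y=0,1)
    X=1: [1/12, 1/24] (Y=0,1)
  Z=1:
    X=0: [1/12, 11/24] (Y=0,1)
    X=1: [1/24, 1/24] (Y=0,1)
0.0417 bits

Conditional mutual information: I(X;Y|Z) = H(X|Z) + H(Y|Z) - H(X,Y|Z)

H(Z) = 0.9544
H(X,Z) = 1.6529 → H(X|Z) = 0.6984
H(Y,Z) = 1.6922 → H(Y|Z) = 0.7378
H(X,Y,Z) = 2.3490 → H(X,Y|Z) = 1.3946

I(X;Y|Z) = 0.6984 + 0.7378 - 1.3946 = 0.0417 bits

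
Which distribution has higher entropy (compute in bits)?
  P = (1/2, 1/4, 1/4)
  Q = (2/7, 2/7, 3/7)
Q

Computing entropies in bits:
H(P) = 1.5000
H(Q) = 1.5567

Distribution Q has higher entropy.

Intuition: The distribution closer to uniform (more spread out) has higher entropy.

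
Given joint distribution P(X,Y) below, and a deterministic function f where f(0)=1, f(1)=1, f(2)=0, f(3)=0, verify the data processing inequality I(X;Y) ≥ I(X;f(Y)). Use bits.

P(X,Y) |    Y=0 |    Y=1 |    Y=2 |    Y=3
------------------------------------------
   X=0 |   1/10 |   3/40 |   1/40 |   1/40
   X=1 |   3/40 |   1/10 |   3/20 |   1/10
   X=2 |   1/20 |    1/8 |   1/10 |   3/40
I(X;Y) = 0.0835, I(X;f(Y)) = 0.0608, inequality holds: 0.0835 ≥ 0.0608

Data Processing Inequality: For any Markov chain X → Y → Z, we have I(X;Y) ≥ I(X;Z).

Here Z = f(Y) is a deterministic function of Y, forming X → Y → Z.

Original I(X;Y) = 0.0835 bits

After applying f:
P(X,Z) where Z=f(Y):
- P(X,Z=0) = P(X,Y=2) + P(X,Y=3)
- P(X,Z=1) = P(X,Y=0) + P(X,Y=1)

I(X;Z) = I(X;f(Y)) = 0.0608 bits

Verification: 0.0835 ≥ 0.0608 ✓

Information cannot be created by processing; the function f can only lose information about X.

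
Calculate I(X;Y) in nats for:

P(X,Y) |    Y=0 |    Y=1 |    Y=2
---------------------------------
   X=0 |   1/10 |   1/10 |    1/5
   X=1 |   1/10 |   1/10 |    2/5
0.0138 nats

Mutual information: I(X;Y) = H(X) + H(Y) - H(X,Y)

Marginals:
P(X) = (2/5, 3/5), H(X) = 0.6730 nats
P(Y) = (1/5, 1/5, 3/5), H(Y) = 0.9503 nats

Joint entropy: H(X,Y) = 1.6094 nats

I(X;Y) = 0.6730 + 0.9503 - 1.6094 = 0.0138 nats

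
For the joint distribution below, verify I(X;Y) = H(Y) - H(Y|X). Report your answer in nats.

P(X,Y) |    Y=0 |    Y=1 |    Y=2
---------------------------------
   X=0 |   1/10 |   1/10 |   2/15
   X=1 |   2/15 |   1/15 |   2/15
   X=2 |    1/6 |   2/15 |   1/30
I(X;Y) = 0.0598 nats

Mutual information has multiple equivalent forms:
- I(X;Y) = H(X) - H(X|Y)
- I(X;Y) = H(Y) - H(Y|X)
- I(X;Y) = H(X) + H(Y) - H(X,Y)

Computing all quantities:
H(X) = 1.0986, H(Y) = 1.0889, H(X,Y) = 2.1277
H(X|Y) = 1.0388, H(Y|X) = 1.0291

Verification:
H(X) - H(X|Y) = 1.0986 - 1.0388 = 0.0598
H(Y) - H(Y|X) = 1.0889 - 1.0291 = 0.0598
H(X) + H(Y) - H(X,Y) = 1.0986 + 1.0889 - 2.1277 = 0.0598

All forms give I(X;Y) = 0.0598 nats. ✓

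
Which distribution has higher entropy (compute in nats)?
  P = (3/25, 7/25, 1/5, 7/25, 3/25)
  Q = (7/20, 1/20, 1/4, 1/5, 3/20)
P

Computing entropies in nats:
H(P) = 1.5436
H(Q) = 1.4703

Distribution P has higher entropy.

Intuition: The distribution closer to uniform (more spread out) has higher entropy.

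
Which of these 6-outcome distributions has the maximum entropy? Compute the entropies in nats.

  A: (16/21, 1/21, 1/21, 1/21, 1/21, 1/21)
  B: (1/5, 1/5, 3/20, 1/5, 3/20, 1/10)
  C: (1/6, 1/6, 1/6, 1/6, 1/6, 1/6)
C

For a discrete distribution over n outcomes, entropy is maximized by the uniform distribution.

Computing entropies:
H(A) = 0.9321 nats
H(B) = 1.7651 nats
H(C) = 1.7918 nats

The uniform distribution (where all probabilities equal 1/6) achieves the maximum entropy of log_e(6) = 1.7918 nats.

Distribution C has the highest entropy.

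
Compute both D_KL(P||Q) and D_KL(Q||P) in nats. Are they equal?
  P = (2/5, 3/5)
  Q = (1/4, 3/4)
D_KL(P||Q) = 0.0541, D_KL(Q||P) = 0.0499

KL divergence is not symmetric: D_KL(P||Q) ≠ D_KL(Q||P) in general.

D_KL(P||Q) = 0.0541 nats
D_KL(Q||P) = 0.0499 nats

No, they are not equal!

This asymmetry is why KL divergence is not a true distance metric.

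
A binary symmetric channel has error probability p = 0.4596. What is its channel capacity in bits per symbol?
0.0047 bits

For a binary symmetric channel (BSC) with error probability p:
Capacity C = 1 - H(p) bits per symbol

where H(p) = -p log₂(p) - (1-p) log₂(1-p) is the binary entropy function.

H(0.4596) = 0.9953 bits
C = 1 - 0.9953 = 0.0047 bits per symbol

This means we can reliably transmit up to 0.0047 bits of information per channel use.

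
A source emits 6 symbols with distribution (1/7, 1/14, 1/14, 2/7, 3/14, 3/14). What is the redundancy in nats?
0.1186 nats

Redundancy measures how far a source is from maximum entropy:
R = H_max - H(X)

Maximum entropy for 6 symbols: H_max = log_e(6) = 1.7918 nats
Actual entropy: H(X) = 1.6731 nats
Redundancy: R = 1.7918 - 1.6731 = 0.1186 nats

This redundancy represents potential for compression: the source could be compressed by 0.1186 nats per symbol.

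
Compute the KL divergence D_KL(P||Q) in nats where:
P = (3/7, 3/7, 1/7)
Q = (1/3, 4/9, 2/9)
0.0290 nats

KL divergence: D_KL(P||Q) = Σ p(x) log(p(x)/q(x))

Computing term by term:
  x=0: 3/7 × log_e[(3/7)/(1/3)] = 3/7 × 0.2513 = 0.1077
  x=1: 3/7 × log_e[(3/7)/(4/9)] = 3/7 × -0.0364 = -0.0156
  x=2: 1/7 × log_e[(1/7)/(2/9)] = 1/7 × -0.4418 = -0.0631

D_KL(P||Q) = 0.0290 nats

Note: KL divergence is always non-negative and equals 0 iff P = Q.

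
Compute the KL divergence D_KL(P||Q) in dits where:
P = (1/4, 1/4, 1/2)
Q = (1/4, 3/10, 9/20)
0.0031 dits

KL divergence: D_KL(P||Q) = Σ p(x) log(p(x)/q(x))

Computing term by term:
  x=0: 1/4 × log_10[(1/4)/(1/4)] = 1/4 × 0.0000 = 0.0000
  x=1: 1/4 × log_10[(1/4)/(3/10)] = 1/4 × -0.0792 = -0.0198
  x=2: 1/2 × log_10[(1/2)/(9/20)] = 1/2 × 0.0458 = 0.0229

D_KL(P||Q) = 0.0031 dits

Note: KL divergence is always non-negative and equals 0 iff P = Q.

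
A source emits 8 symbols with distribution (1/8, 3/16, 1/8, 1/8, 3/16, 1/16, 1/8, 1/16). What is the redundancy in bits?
0.0944 bits

Redundancy measures how far a source is from maximum entropy:
R = H_max - H(X)

Maximum entropy for 8 symbols: H_max = log_2(8) = 3.0000 bits
Actual entropy: H(X) = 2.9056 bits
Redundancy: R = 3.0000 - 2.9056 = 0.0944 bits

This redundancy represents potential for compression: the source could be compressed by 0.0944 bits per symbol.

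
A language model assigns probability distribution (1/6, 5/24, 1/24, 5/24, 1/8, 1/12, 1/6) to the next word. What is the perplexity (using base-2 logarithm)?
6.3615

Perplexity is 2^H (or exp(H) for natural log).

First, H = -Σ p log p = 2.6694 bits
Perplexity = 2^2.6694 = 6.3615

Interpretation: The model's uncertainty is equivalent to choosing uniformly among 6.4 options.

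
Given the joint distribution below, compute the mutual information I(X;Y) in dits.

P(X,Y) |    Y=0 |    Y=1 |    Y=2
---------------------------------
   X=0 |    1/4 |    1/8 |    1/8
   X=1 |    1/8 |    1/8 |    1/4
0.0184 dits

Mutual information: I(X;Y) = H(X) + H(Y) - H(X,Y)

Marginals:
P(X) = (1/2, 1/2), H(X) = 0.3010 dits
P(Y) = (3/8, 1/4, 3/8), H(Y) = 0.4700 dits

Joint entropy: H(X,Y) = 0.7526 dits

I(X;Y) = 0.3010 + 0.4700 - 0.7526 = 0.0184 dits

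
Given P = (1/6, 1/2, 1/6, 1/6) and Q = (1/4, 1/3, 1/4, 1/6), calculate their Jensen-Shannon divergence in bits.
0.0242 bits

Jensen-Shannon divergence is:
JSD(P||Q) = 0.5 × D_KL(P||M) + 0.5 × D_KL(Q||M)
where M = 0.5 × (P + Q) is the mixture distribution.

M = 0.5 × (1/6, 1/2, 1/6, 1/6) + 0.5 × (1/4, 1/3, 1/4, 1/6) = (5/24, 5/12, 5/24, 1/6)

D_KL(P||M) = 0.0242 bits
D_KL(Q||M) = 0.0242 bits

JSD(P||Q) = 0.5 × 0.0242 + 0.5 × 0.0242 = 0.0242 bits

Unlike KL divergence, JSD is symmetric and bounded: 0 ≤ JSD ≤ log(2).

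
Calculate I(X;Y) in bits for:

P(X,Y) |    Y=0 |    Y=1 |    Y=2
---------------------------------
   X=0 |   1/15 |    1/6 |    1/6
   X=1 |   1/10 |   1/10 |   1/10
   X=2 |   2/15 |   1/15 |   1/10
0.0522 bits

Mutual information: I(X;Y) = H(X) + H(Y) - H(X,Y)

Marginals:
P(X) = (2/5, 3/10, 3/10), H(X) = 1.5710 bits
P(Y) = (3/10, 1/3, 11/30), H(Y) = 1.5801 bits

Joint entropy: H(X,Y) = 3.0989 bits

I(X;Y) = 1.5710 + 1.5801 - 3.0989 = 0.0522 bits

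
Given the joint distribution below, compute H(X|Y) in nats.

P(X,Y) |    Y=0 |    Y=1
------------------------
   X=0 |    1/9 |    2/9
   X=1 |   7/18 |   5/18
0.6083 nats

Using the chain rule: H(X|Y) = H(X,Y) - H(Y)

First, compute H(X,Y) = 1.3015 nats

Marginal P(Y) = (1/2, 1/2)
H(Y) = 0.6931 nats

H(X|Y) = H(X,Y) - H(Y) = 1.3015 - 0.6931 = 0.6083 nats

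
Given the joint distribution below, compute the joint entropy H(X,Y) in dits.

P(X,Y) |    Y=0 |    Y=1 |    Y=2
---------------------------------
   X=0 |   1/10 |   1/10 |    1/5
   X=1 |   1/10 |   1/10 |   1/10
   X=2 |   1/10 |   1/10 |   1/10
0.9398 dits

Joint entropy is H(X,Y) = -Σ_{x,y} p(x,y) log p(x,y).

Summing over all non-zero entries:
H(X,Y) = -[1/10·log_10(1/10) + 1/10·log_10(1/10) + 1/5·log_10(1/5) + 1/10·log_10(1/10) + 1/10·log_10(1/10) + 1/10·log_10(1/10) + 1/10·log_10(1/10) + 1/10·log_10(1/10) + 1/10·log_10(1/10)]
H(X,Y) = 0.9398 dits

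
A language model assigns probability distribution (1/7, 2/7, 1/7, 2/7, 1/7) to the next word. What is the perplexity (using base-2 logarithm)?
4.7107

Perplexity is 2^H (or exp(H) for natural log).

First, H = -Σ p log p = 2.2359 bits
Perplexity = 2^2.2359 = 4.7107

Interpretation: The model's uncertainty is equivalent to choosing uniformly among 4.7 options.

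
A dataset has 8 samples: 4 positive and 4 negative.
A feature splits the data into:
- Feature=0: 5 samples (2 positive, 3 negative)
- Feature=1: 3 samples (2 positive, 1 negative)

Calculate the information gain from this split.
0.0488 bits

Information Gain = H(Y) - H(Y|Feature)

Before split:
P(positive) = 4/8 = 0.5000
H(Y) = 1.0000 bits

After split:
Feature=0: H = 0.9710 bits (weight = 5/8)
Feature=1: H = 0.9183 bits (weight = 3/8)
H(Y|Feature) = (5/8)×0.9710 + (3/8)×0.9183 = 0.9512 bits

Information Gain = 1.0000 - 0.9512 = 0.0488 bits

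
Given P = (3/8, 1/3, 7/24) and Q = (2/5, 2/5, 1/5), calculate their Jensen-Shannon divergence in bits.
0.0087 bits

Jensen-Shannon divergence is:
JSD(P||Q) = 0.5 × D_KL(P||M) + 0.5 × D_KL(Q||M)
where M = 0.5 × (P + Q) is the mixture distribution.

M = 0.5 × (3/8, 1/3, 7/24) + 0.5 × (2/5, 2/5, 1/5) = (0.3875, 11/30, 0.245833)

D_KL(P||M) = 0.0084 bits
D_KL(Q||M) = 0.0090 bits

JSD(P||Q) = 0.5 × 0.0084 + 0.5 × 0.0090 = 0.0087 bits

Unlike KL divergence, JSD is symmetric and bounded: 0 ≤ JSD ≤ log(2).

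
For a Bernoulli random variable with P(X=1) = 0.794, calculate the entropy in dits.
0.2209 dits

The binary entropy function is:
H(p) = -p log(p) - (1-p) log(1-p)

H(0.794) = -0.794 × log_10(0.794) - 0.206 × log_10(0.206)
H(0.794) = 0.2209 dits

Note: Binary entropy is maximized at p=0.5 (H=1 bit) and minimized at p=0 or p=1 (H=0).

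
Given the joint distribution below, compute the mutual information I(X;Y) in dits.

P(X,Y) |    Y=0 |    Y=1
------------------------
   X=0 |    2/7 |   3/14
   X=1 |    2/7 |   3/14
0.0000 dits

Mutual information: I(X;Y) = H(X) + H(Y) - H(X,Y)

Marginals:
P(X) = (1/2, 1/2), H(X) = 0.3010 dits
P(Y) = (4/7, 3/7), H(Y) = 0.2966 dits

Joint entropy: H(X,Y) = 0.5976 dits

I(X;Y) = 0.3010 + 0.2966 - 0.5976 = 0.0000 dits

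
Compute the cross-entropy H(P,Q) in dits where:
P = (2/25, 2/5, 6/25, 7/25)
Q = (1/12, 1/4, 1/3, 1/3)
0.5753 dits

Cross-entropy: H(P,Q) = -Σ p(x) log q(x)

Alternatively: H(P,Q) = H(P) + D_KL(P||Q)
H(P) = 0.5505 dits
D_KL(P||Q) = 0.0248 dits

H(P,Q) = 0.5505 + 0.0248 = 0.5753 dits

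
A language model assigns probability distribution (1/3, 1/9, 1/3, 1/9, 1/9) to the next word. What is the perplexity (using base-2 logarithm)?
4.3267

Perplexity is 2^H (or exp(H) for natural log).

First, H = -Σ p log p = 2.1133 bits
Perplexity = 2^2.1133 = 4.3267

Interpretation: The model's uncertainty is equivalent to choosing uniformly among 4.3 options.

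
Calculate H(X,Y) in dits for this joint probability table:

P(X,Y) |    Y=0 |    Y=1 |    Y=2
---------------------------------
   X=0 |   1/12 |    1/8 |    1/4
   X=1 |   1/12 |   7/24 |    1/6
0.7290 dits

Joint entropy is H(X,Y) = -Σ_{x,y} p(x,y) log p(x,y).

Summing over all non-zero entries:
H(X,Y) = -[1/12·log_10(1/12) + 1/8·log_10(1/8) + 1/4·log_10(1/4) + 1/12·log_10(1/12) + 7/24·log_10(7/24) + 1/6·log_10(1/6)]
H(X,Y) = 0.7290 dits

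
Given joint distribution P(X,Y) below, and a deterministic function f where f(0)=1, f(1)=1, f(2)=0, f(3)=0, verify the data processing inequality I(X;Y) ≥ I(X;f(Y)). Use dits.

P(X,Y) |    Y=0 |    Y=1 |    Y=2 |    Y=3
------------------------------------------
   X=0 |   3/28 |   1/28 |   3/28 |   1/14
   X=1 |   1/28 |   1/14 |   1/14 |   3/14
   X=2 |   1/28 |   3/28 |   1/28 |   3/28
I(X;Y) = 0.0416, I(X;f(Y)) = 0.0091, inequality holds: 0.0416 ≥ 0.0091

Data Processing Inequality: For any Markov chain X → Y → Z, we have I(X;Y) ≥ I(X;Z).

Here Z = f(Y) is a deterministic function of Y, forming X → Y → Z.

Original I(X;Y) = 0.0416 dits

After applying f:
P(X,Z) where Z=f(Y):
- P(X,Z=0) = P(X,Y=2) + P(X,Y=3)
- P(X,Z=1) = P(X,Y=0) + P(X,Y=1)

I(X;Z) = I(X;f(Y)) = 0.0091 dits

Verification: 0.0416 ≥ 0.0091 ✓

Information cannot be created by processing; the function f can only lose information about X.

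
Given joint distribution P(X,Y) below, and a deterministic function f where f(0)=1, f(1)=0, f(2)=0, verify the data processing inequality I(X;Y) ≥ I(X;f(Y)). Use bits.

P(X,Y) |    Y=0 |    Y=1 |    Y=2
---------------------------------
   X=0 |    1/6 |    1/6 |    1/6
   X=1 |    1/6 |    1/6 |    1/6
I(X;Y) = 0.0000, I(X;f(Y)) = 0.0000, inequality holds: 0.0000 ≥ 0.0000

Data Processing Inequality: For any Markov chain X → Y → Z, we have I(X;Y) ≥ I(X;Z).

Here Z = f(Y) is a deterministic function of Y, forming X → Y → Z.

Original I(X;Y) = 0.0000 bits

After applying f:
P(X,Z) where Z=f(Y):
- P(X,Z=0) = P(X,Y=1) + P(X,Y=2)
- P(X,Z=1) = P(X,Y=0)

I(X;Z) = I(X;f(Y)) = 0.0000 bits

Verification: 0.0000 ≥ 0.0000 ✓

Information cannot be created by processing; the function f can only lose information about X.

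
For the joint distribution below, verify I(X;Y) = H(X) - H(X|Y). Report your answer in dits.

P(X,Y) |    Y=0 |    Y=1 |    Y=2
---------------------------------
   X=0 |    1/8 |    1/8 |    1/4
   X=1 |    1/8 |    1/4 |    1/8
I(X;Y) = 0.0184 dits

Mutual information has multiple equivalent forms:
- I(X;Y) = H(X) - H(X|Y)
- I(X;Y) = H(Y) - H(Y|X)
- I(X;Y) = H(X) + H(Y) - H(X,Y)

Computing all quantities:
H(X) = 0.3010, H(Y) = 0.4700, H(X,Y) = 0.7526
H(X|Y) = 0.2826, H(Y|X) = 0.4515

Verification:
H(X) - H(X|Y) = 0.3010 - 0.2826 = 0.0184
H(Y) - H(Y|X) = 0.4700 - 0.4515 = 0.0184
H(X) + H(Y) - H(X,Y) = 0.3010 + 0.4700 - 0.7526 = 0.0184

All forms give I(X;Y) = 0.0184 dits. ✓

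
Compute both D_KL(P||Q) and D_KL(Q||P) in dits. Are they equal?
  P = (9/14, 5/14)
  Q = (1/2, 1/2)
D_KL(P||Q) = 0.0180, D_KL(Q||P) = 0.0185

KL divergence is not symmetric: D_KL(P||Q) ≠ D_KL(Q||P) in general.

D_KL(P||Q) = 0.0180 dits
D_KL(Q||P) = 0.0185 dits

No, they are not equal!

This asymmetry is why KL divergence is not a true distance metric.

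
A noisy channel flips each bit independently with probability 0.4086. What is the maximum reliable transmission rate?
0.0242 bits

For a binary symmetric channel (BSC) with error probability p:
Capacity C = 1 - H(p) bits per symbol

where H(p) = -p log₂(p) - (1-p) log₂(1-p) is the binary entropy function.

H(0.4086) = 0.9758 bits
C = 1 - 0.9758 = 0.0242 bits per symbol

This means we can reliably transmit up to 0.0242 bits of information per channel use.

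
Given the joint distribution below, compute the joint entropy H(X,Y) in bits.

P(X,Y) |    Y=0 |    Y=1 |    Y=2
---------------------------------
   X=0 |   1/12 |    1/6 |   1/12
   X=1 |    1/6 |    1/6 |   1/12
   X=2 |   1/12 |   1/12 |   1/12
3.0850 bits

Joint entropy is H(X,Y) = -Σ_{x,y} p(x,y) log p(x,y).

Summing over all non-zero entries:
H(X,Y) = -[1/12·log_2(1/12) + 1/6·log_2(1/6) + 1/12·log_2(1/12) + 1/6·log_2(1/6) + 1/6·log_2(1/6) + 1/12·log_2(1/12) + 1/12·log_2(1/12) + 1/12·log_2(1/12) + 1/12·log_2(1/12)]
H(X,Y) = 3.0850 bits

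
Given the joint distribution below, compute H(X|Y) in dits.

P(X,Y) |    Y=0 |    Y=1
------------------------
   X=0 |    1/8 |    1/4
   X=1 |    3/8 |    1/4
0.2726 dits

Using the chain rule: H(X|Y) = H(X,Y) - H(Y)

First, compute H(X,Y) = 0.5737 dits

Marginal P(Y) = (1/2, 1/2)
H(Y) = 0.3010 dits

H(X|Y) = H(X,Y) - H(Y) = 0.5737 - 0.3010 = 0.2726 dits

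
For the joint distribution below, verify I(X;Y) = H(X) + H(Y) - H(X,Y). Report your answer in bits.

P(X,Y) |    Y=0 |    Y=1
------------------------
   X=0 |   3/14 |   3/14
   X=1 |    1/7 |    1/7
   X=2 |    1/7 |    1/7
I(X;Y) = 0.0000 bits

Mutual information has multiple equivalent forms:
- I(X;Y) = H(X) - H(X|Y)
- I(X;Y) = H(Y) - H(Y|X)
- I(X;Y) = H(X) + H(Y) - H(X,Y)

Computing all quantities:
H(X) = 1.5567, H(Y) = 1.0000, H(X,Y) = 2.5567
H(X|Y) = 1.5567, H(Y|X) = 1.0000

Verification:
H(X) - H(X|Y) = 1.5567 - 1.5567 = 0.0000
H(Y) - H(Y|X) = 1.0000 - 1.0000 = 0.0000
H(X) + H(Y) - H(X,Y) = 1.5567 + 1.0000 - 2.5567 = 0.0000

All forms give I(X;Y) = 0.0000 bits. ✓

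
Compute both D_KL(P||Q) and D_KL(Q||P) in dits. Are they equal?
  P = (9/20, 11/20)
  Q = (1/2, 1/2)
D_KL(P||Q) = 0.0022, D_KL(Q||P) = 0.0022

KL divergence is not symmetric: D_KL(P||Q) ≠ D_KL(Q||P) in general.

D_KL(P||Q) = 0.0022 dits
D_KL(Q||P) = 0.0022 dits

In this case they happen to be equal (to 4 decimal places).

This asymmetry is why KL divergence is not a true distance metric.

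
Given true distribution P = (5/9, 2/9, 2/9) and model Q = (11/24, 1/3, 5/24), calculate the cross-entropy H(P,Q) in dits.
0.4456 dits

Cross-entropy: H(P,Q) = -Σ p(x) log q(x)

Alternatively: H(P,Q) = H(P) + D_KL(P||Q)
H(P) = 0.4321 dits
D_KL(P||Q) = 0.0135 dits

H(P,Q) = 0.4321 + 0.0135 = 0.4456 dits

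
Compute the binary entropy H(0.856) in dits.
0.1790 dits

The binary entropy function is:
H(p) = -p log(p) - (1-p) log(1-p)

H(0.856) = -0.856 × log_10(0.856) - 0.144 × log_10(0.144)
H(0.856) = 0.1790 dits

Note: Binary entropy is maximized at p=0.5 (H=1 bit) and minimized at p=0 or p=1 (H=0).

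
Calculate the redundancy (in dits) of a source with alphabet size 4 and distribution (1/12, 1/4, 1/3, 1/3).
0.0435 dits

Redundancy measures how far a source is from maximum entropy:
R = H_max - H(X)

Maximum entropy for 4 symbols: H_max = log_10(4) = 0.6021 dits
Actual entropy: H(X) = 0.5585 dits
Redundancy: R = 0.6021 - 0.5585 = 0.0435 dits

This redundancy represents potential for compression: the source could be compressed by 0.0435 dits per symbol.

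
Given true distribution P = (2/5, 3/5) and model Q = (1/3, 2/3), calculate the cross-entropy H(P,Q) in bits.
0.9850 bits

Cross-entropy: H(P,Q) = -Σ p(x) log q(x)

Alternatively: H(P,Q) = H(P) + D_KL(P||Q)
H(P) = 0.9710 bits
D_KL(P||Q) = 0.0140 bits

H(P,Q) = 0.9710 + 0.0140 = 0.9850 bits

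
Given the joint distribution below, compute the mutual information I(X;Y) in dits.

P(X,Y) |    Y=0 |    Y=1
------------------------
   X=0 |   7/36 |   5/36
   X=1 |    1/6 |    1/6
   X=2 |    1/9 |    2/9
0.0095 dits

Mutual information: I(X;Y) = H(X) + H(Y) - H(X,Y)

Marginals:
P(X) = (1/3, 1/3, 1/3), H(X) = 0.4771 dits
P(Y) = (17/36, 19/36), H(Y) = 0.3004 dits

Joint entropy: H(X,Y) = 0.7679 dits

I(X;Y) = 0.4771 + 0.3004 - 0.7679 = 0.0095 dits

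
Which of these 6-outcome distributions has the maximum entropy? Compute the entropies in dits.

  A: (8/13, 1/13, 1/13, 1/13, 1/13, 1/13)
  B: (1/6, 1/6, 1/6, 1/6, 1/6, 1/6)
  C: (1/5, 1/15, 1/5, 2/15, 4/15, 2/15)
B

For a discrete distribution over n outcomes, entropy is maximized by the uniform distribution.

Computing entropies:
H(A) = 0.5582 dits
H(B) = 0.7782 dits
H(C) = 0.7444 dits

The uniform distribution (where all probabilities equal 1/6) achieves the maximum entropy of log_10(6) = 0.7782 dits.

Distribution B has the highest entropy.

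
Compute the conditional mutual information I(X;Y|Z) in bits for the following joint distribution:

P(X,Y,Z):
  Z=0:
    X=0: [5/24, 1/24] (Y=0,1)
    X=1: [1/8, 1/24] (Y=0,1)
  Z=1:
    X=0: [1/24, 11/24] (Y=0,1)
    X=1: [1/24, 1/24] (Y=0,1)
0.0580 bits

Conditional mutual information: I(X;Y|Z) = H(X|Z) + H(Y|Z) - H(X,Y|Z)

H(Z) = 0.9799
H(X,Z) = 1.7296 → H(X|Z) = 0.7497
H(Y,Z) = 1.6258 → H(Y|Z) = 0.6459
H(X,Y,Z) = 2.3175 → H(X,Y|Z) = 1.3377

I(X;Y|Z) = 0.7497 + 0.6459 - 1.3377 = 0.0580 bits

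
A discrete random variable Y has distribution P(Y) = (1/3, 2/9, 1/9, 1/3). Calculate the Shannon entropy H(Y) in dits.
0.5693 dits

Shannon entropy is H(X) = -Σ p(x) log p(x).

For P = (1/3, 2/9, 1/9, 1/3):
H = -1/3 × log_10(1/3) -2/9 × log_10(2/9) -1/9 × log_10(1/9) -1/3 × log_10(1/3)
H = 0.5693 dits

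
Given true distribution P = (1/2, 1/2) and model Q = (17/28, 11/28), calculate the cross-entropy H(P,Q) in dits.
0.3112 dits

Cross-entropy: H(P,Q) = -Σ p(x) log q(x)

Alternatively: H(P,Q) = H(P) + D_KL(P||Q)
H(P) = 0.3010 dits
D_KL(P||Q) = 0.0102 dits

H(P,Q) = 0.3010 + 0.0102 = 0.3112 dits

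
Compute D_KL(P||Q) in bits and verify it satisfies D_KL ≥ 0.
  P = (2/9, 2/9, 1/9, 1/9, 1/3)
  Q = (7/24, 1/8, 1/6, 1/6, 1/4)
0.1056 bits

KL divergence satisfies the Gibbs inequality: D_KL(P||Q) ≥ 0 for all distributions P, Q.

D_KL(P||Q) = Σ p(x) log(p(x)/q(x))
Term by term:
  x=0: 2/9 × log_2[(2/9)/(7/24)] = -0.0872
  x=1: 2/9 × log_2[(2/9)/(1/8)] = 0.1845
  x=2: 1/9 × log_2[(1/9)/(1/6)] = -0.0650
  x=3: 1/9 × log_2[(1/9)/(1/6)] = -0.0650
  x=4: 1/3 × log_2[(1/3)/(1/4)] = 0.1383
D_KL(P||Q) = 0.1056 bits

D_KL(P||Q) = 0.1056 ≥ 0 ✓

This non-negativity is a fundamental property: relative entropy cannot be negative because it measures how different Q is from P.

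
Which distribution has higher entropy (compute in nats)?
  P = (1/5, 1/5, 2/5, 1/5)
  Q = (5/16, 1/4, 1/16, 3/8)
P

Computing entropies in nats:
H(P) = 1.3322
H(Q) = 1.2512

Distribution P has higher entropy.

Intuition: The distribution closer to uniform (more spread out) has higher entropy.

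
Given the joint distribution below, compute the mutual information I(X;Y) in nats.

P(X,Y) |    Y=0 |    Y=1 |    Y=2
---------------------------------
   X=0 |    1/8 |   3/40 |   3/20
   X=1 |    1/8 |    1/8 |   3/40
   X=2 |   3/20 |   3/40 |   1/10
0.0228 nats

Mutual information: I(X;Y) = H(X) + H(Y) - H(X,Y)

Marginals:
P(X) = (7/20, 13/40, 13/40), H(X) = 1.0980 nats
P(Y) = (2/5, 11/40, 13/40), H(Y) = 1.0868 nats

Joint entropy: H(X,Y) = 2.1620 nats

I(X;Y) = 1.0980 + 1.0868 - 2.1620 = 0.0228 nats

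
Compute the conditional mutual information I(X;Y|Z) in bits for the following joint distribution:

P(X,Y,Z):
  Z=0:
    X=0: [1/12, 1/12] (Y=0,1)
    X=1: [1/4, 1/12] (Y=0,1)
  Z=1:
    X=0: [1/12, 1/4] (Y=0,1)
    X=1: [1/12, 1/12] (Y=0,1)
0.0441 bits

Conditional mutual information: I(X;Y|Z) = H(X|Z) + H(Y|Z) - H(X,Y|Z)

H(Z) = 1.0000
H(X,Z) = 1.9183 → H(X|Z) = 0.9183
H(Y,Z) = 1.9183 → H(Y|Z) = 0.9183
H(X,Y,Z) = 2.7925 → H(X,Y|Z) = 1.7925

I(X;Y|Z) = 0.9183 + 0.9183 - 1.7925 = 0.0441 bits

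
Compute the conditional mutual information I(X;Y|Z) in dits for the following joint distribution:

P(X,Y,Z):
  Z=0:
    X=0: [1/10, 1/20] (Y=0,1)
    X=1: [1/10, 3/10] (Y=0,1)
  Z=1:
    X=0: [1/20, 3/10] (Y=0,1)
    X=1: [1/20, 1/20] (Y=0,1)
0.0285 dits

Conditional mutual information: I(X;Y|Z) = H(X|Z) + H(Y|Z) - H(X,Y|Z)

H(Z) = 0.2989
H(X,Z) = 0.5423 → H(X|Z) = 0.2435
H(Y,Z) = 0.5589 → H(Y|Z) = 0.2601
H(X,Y,Z) = 0.7739 → H(X,Y|Z) = 0.4751

I(X;Y|Z) = 0.2435 + 0.2601 - 0.4751 = 0.0285 dits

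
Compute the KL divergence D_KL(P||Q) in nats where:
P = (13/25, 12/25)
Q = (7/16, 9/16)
0.0137 nats

KL divergence: D_KL(P||Q) = Σ p(x) log(p(x)/q(x))

Computing term by term:
  x=0: 13/25 × log_e[(13/25)/(7/16)] = 13/25 × 0.1728 = 0.0898
  x=1: 12/25 × log_e[(12/25)/(9/16)] = 12/25 × -0.1586 = -0.0761

D_KL(P||Q) = 0.0137 nats

Note: KL divergence is always non-negative and equals 0 iff P = Q.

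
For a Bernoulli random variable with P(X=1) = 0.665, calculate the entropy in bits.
0.9200 bits

The binary entropy function is:
H(p) = -p log(p) - (1-p) log(1-p)

H(0.665) = -0.665 × log_2(0.665) - 0.335 × log_2(0.335)
H(0.665) = 0.9200 bits

Note: Binary entropy is maximized at p=0.5 (H=1 bit) and minimized at p=0 or p=1 (H=0).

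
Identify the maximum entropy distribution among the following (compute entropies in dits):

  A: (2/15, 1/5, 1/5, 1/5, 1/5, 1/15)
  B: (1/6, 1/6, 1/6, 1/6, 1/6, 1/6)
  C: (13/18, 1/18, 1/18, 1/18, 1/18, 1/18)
B

For a discrete distribution over n outcomes, entropy is maximized by the uniform distribution.

Computing entropies:
H(A) = 0.7543 dits
H(B) = 0.7782 dits
H(C) = 0.4508 dits

The uniform distribution (where all probabilities equal 1/6) achieves the maximum entropy of log_10(6) = 0.7782 dits.

Distribution B has the highest entropy.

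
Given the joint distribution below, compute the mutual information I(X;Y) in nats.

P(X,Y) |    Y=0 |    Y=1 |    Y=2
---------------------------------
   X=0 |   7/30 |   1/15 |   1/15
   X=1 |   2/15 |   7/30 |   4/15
0.0911 nats

Mutual information: I(X;Y) = H(X) + H(Y) - H(X,Y)

Marginals:
P(X) = (11/30, 19/30), H(X) = 0.6572 nats
P(Y) = (11/30, 3/10, 1/3), H(Y) = 1.0953 nats

Joint entropy: H(X,Y) = 1.6613 nats

I(X;Y) = 0.6572 + 1.0953 - 1.6613 = 0.0911 nats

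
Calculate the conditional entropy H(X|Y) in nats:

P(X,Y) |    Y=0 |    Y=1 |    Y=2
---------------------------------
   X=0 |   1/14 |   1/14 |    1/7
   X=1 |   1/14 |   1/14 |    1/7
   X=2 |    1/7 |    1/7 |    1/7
1.0650 nats

Using the chain rule: H(X|Y) = H(X,Y) - H(Y)

First, compute H(X,Y) = 2.1440 nats

Marginal P(Y) = (2/7, 2/7, 3/7)
H(Y) = 1.0790 nats

H(X|Y) = H(X,Y) - H(Y) = 2.1440 - 1.0790 = 1.0650 nats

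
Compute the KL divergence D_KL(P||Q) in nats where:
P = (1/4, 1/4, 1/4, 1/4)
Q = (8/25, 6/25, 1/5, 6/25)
0.0145 nats

KL divergence: D_KL(P||Q) = Σ p(x) log(p(x)/q(x))

Computing term by term:
  x=0: 1/4 × log_e[(1/4)/(8/25)] = 1/4 × -0.2469 = -0.0617
  x=1: 1/4 × log_e[(1/4)/(6/25)] = 1/4 × 0.0408 = 0.0102
  x=2: 1/4 × log_e[(1/4)/(1/5)] = 1/4 × 0.2231 = 0.0558
  x=3: 1/4 × log_e[(1/4)/(6/25)] = 1/4 × 0.0408 = 0.0102

D_KL(P||Q) = 0.0145 nats

Note: KL divergence is always non-negative and equals 0 iff P = Q.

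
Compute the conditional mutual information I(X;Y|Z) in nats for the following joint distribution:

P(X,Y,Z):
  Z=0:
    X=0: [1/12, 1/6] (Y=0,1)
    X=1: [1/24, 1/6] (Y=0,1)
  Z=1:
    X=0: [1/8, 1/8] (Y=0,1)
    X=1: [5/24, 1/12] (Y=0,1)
0.0183 nats

Conditional mutual information: I(X;Y|Z) = H(X|Z) + H(Y|Z) - H(X,Y|Z)

H(Z) = 0.6897
H(X,Z) = 1.3793 → H(X|Z) = 0.6896
H(Y,Z) = 1.3191 → H(Y|Z) = 0.6295
H(X,Y,Z) = 1.9905 → H(X,Y|Z) = 1.3008

I(X;Y|Z) = 0.6896 + 0.6295 - 1.3008 = 0.0183 nats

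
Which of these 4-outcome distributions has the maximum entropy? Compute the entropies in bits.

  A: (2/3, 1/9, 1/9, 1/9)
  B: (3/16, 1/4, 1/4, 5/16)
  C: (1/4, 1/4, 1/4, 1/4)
C

For a discrete distribution over n outcomes, entropy is maximized by the uniform distribution.

Computing entropies:
H(A) = 1.4466 bits
H(B) = 1.9772 bits
H(C) = 2.0000 bits

The uniform distribution (where all probabilities equal 1/4) achieves the maximum entropy of log_2(4) = 2.0000 bits.

Distribution C has the highest entropy.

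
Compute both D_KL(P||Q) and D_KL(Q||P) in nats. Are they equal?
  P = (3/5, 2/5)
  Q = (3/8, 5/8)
D_KL(P||Q) = 0.1035, D_KL(Q||P) = 0.1027

KL divergence is not symmetric: D_KL(P||Q) ≠ D_KL(Q||P) in general.

D_KL(P||Q) = 0.1035 nats
D_KL(Q||P) = 0.1027 nats

No, they are not equal!

This asymmetry is why KL divergence is not a true distance metric.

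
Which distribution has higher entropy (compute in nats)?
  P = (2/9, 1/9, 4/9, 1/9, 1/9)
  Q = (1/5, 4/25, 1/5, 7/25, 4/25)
Q

Computing entropies in nats:
H(P) = 1.4271
H(Q) = 1.5866

Distribution Q has higher entropy.

Intuition: The distribution closer to uniform (more spread out) has higher entropy.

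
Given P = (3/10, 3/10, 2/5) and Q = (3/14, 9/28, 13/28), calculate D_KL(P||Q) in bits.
0.0298 bits

KL divergence: D_KL(P||Q) = Σ p(x) log(p(x)/q(x))

Computing term by term:
  x=0: 3/10 × log_2[(3/10)/(3/14)] = 3/10 × 0.4854 = 0.1456
  x=1: 3/10 × log_2[(3/10)/(9/28)] = 3/10 × -0.0995 = -0.0299
  x=2: 2/5 × log_2[(2/5)/(13/28)] = 2/5 × -0.2150 = -0.0860

D_KL(P||Q) = 0.0298 bits

Note: KL divergence is always non-negative and equals 0 iff P = Q.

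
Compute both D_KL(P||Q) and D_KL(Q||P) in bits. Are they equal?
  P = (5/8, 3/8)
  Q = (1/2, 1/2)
D_KL(P||Q) = 0.0456, D_KL(Q||P) = 0.0466

KL divergence is not symmetric: D_KL(P||Q) ≠ D_KL(Q||P) in general.

D_KL(P||Q) = 0.0456 bits
D_KL(Q||P) = 0.0466 bits

No, they are not equal!

This asymmetry is why KL divergence is not a true distance metric.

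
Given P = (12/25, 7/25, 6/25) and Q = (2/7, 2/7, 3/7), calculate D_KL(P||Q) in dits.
0.0453 dits

KL divergence: D_KL(P||Q) = Σ p(x) log(p(x)/q(x))

Computing term by term:
  x=0: 12/25 × log_10[(12/25)/(2/7)] = 12/25 × 0.2253 = 0.1081
  x=1: 7/25 × log_10[(7/25)/(2/7)] = 7/25 × -0.0088 = -0.0025
  x=2: 6/25 × log_10[(6/25)/(3/7)] = 6/25 × -0.2518 = -0.0604

D_KL(P||Q) = 0.0453 dits

Note: KL divergence is always non-negative and equals 0 iff P = Q.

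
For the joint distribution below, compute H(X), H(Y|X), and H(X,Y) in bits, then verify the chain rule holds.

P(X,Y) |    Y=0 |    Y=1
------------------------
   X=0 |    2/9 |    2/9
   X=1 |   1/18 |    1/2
H(X,Y) = 1.6961, H(X) = 0.9911, H(Y|X) = 0.7050 (all in bits)

Chain rule: H(X,Y) = H(X) + H(Y|X)

Left side — joint entropy directly:
H(X,Y) = -Σ p(x,y) log p(x,y) = 1.6961 bits

Right side — compute H(Y|X) from the conditional distributions:
P(X) = (4/9, 5/9), so H(X) = 0.9911 bits
H(Y|X) = Σ_x P(X=x) · H(Y|X=x):
  P(Y|X=0) = (1/2, 1/2), H(Y|X=0) = 1.0000, weight P(X=0) = 4/9
  P(Y|X=1) = (1/10, 9/10), H(Y|X=1) = 0.4690, weight P(X=1) = 5/9
H(Y|X) = 0.7050 bits

H(X) + H(Y|X) = 0.9911 + 0.7050 = 1.6961 bits

Both sides equal 1.6961 bits. ✓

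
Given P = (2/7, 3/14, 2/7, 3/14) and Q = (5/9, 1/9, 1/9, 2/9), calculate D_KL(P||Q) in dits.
0.0924 dits

KL divergence: D_KL(P||Q) = Σ p(x) log(p(x)/q(x))

Computing term by term:
  x=0: 2/7 × log_10[(2/7)/(5/9)] = 2/7 × -0.2888 = -0.0825
  x=1: 3/14 × log_10[(3/14)/(1/9)] = 3/14 × 0.2852 = 0.0611
  x=2: 2/7 × log_10[(2/7)/(1/9)] = 2/7 × 0.4102 = 0.1172
  x=3: 3/14 × log_10[(3/14)/(2/9)] = 3/14 × -0.0158 = -0.0034

D_KL(P||Q) = 0.0924 dits

Note: KL divergence is always non-negative and equals 0 iff P = Q.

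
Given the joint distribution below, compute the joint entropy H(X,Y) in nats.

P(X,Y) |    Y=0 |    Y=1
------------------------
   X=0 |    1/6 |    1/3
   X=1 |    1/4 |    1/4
1.3580 nats

Joint entropy is H(X,Y) = -Σ_{x,y} p(x,y) log p(x,y).

Summing over all non-zero entries:
H(X,Y) = -[1/6·log_e(1/6) + 1/3·log_e(1/3) + 1/4·log_e(1/4) + 1/4·log_e(1/4)]
H(X,Y) = 1.3580 nats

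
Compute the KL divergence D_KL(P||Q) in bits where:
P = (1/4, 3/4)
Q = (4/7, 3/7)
0.3074 bits

KL divergence: D_KL(P||Q) = Σ p(x) log(p(x)/q(x))

Computing term by term:
  x=0: 1/4 × log_2[(1/4)/(4/7)] = 1/4 × -1.1926 = -0.2982
  x=1: 3/4 × log_2[(3/4)/(3/7)] = 3/4 × 0.8074 = 0.6055

D_KL(P||Q) = 0.3074 bits

Note: KL divergence is always non-negative and equals 0 iff P = Q.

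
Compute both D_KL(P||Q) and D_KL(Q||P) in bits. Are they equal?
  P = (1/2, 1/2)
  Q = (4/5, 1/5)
D_KL(P||Q) = 0.3219, D_KL(Q||P) = 0.2781

KL divergence is not symmetric: D_KL(P||Q) ≠ D_KL(Q||P) in general.

D_KL(P||Q) = 0.3219 bits
D_KL(Q||P) = 0.2781 bits

No, they are not equal!

This asymmetry is why KL divergence is not a true distance metric.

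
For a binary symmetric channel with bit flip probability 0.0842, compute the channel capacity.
0.5832 bits

For a binary symmetric channel (BSC) with error probability p:
Capacity C = 1 - H(p) bits per symbol

where H(p) = -p log₂(p) - (1-p) log₂(1-p) is the binary entropy function.

H(0.0842) = 0.4168 bits
C = 1 - 0.4168 = 0.5832 bits per symbol

This means we can reliably transmit up to 0.5832 bits of information per channel use.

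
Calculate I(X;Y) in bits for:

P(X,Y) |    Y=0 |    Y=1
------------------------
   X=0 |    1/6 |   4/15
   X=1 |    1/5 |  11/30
0.0008 bits

Mutual information: I(X;Y) = H(X) + H(Y) - H(X,Y)

Marginals:
P(X) = (13/30, 17/30), H(X) = 0.9871 bits
P(Y) = (11/30, 19/30), H(Y) = 0.9481 bits

Joint entropy: H(X,Y) = 1.9345 bits

I(X;Y) = 0.9871 + 0.9481 - 1.9345 = 0.0008 bits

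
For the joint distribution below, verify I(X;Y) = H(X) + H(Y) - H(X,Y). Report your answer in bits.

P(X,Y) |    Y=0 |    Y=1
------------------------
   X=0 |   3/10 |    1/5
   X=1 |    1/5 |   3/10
I(X;Y) = 0.0290 bits

Mutual information has multiple equivalent forms:
- I(X;Y) = H(X) - H(X|Y)
- I(X;Y) = H(Y) - H(Y|X)
- I(X;Y) = H(X) + H(Y) - H(X,Y)

Computing all quantities:
H(X) = 1.0000, H(Y) = 1.0000, H(X,Y) = 1.9710
H(X|Y) = 0.9710, H(Y|X) = 0.9710

Verification:
H(X) - H(X|Y) = 1.0000 - 0.9710 = 0.0290
H(Y) - H(Y|X) = 1.0000 - 0.9710 = 0.0290
H(X) + H(Y) - H(X,Y) = 1.0000 + 1.0000 - 1.9710 = 0.0290

All forms give I(X;Y) = 0.0290 bits. ✓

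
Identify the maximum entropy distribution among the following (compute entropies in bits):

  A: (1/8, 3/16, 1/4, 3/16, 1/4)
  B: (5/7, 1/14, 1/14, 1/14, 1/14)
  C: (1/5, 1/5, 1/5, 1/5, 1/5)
C

For a discrete distribution over n outcomes, entropy is maximized by the uniform distribution.

Computing entropies:
H(A) = 2.2806 bits
H(B) = 1.4345 bits
H(C) = 2.3219 bits

The uniform distribution (where all probabilities equal 1/5) achieves the maximum entropy of log_2(5) = 2.3219 bits.

Distribution C has the highest entropy.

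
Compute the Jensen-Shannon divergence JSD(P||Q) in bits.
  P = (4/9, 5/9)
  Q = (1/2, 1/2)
0.0022 bits

Jensen-Shannon divergence is:
JSD(P||Q) = 0.5 × D_KL(P||M) + 0.5 × D_KL(Q||M)
where M = 0.5 × (P + Q) is the mixture distribution.

M = 0.5 × (4/9, 5/9) + 0.5 × (1/2, 1/2) = (17/36, 19/36)

D_KL(P||M) = 0.0022 bits
D_KL(Q||M) = 0.0022 bits

JSD(P||Q) = 0.5 × 0.0022 + 0.5 × 0.0022 = 0.0022 bits

Unlike KL divergence, JSD is symmetric and bounded: 0 ≤ JSD ≤ log(2).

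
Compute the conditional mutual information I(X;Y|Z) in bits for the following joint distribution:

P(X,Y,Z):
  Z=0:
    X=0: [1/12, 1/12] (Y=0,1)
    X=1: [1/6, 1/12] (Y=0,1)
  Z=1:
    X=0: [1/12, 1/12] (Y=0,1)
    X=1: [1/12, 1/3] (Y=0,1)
0.0443 bits

Conditional mutual information: I(X;Y|Z) = H(X|Z) + H(Y|Z) - H(X,Y|Z)

H(Z) = 0.9799
H(X,Z) = 1.8879 → H(X|Z) = 0.9080
H(Y,Z) = 1.8879 → H(Y|Z) = 0.9080
H(X,Y,Z) = 2.7516 → H(X,Y|Z) = 1.7718

I(X;Y|Z) = 0.9080 + 0.9080 - 1.7718 = 0.0443 bits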